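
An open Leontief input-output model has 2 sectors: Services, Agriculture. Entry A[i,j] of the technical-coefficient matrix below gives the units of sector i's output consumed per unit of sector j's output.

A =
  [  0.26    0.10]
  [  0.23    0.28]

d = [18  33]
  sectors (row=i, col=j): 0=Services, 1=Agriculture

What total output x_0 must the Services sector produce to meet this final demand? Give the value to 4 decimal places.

Form M = I − A:
  [  0.74   -0.10]
  [ -0.23    0.72]
Leontief inverse L = M⁻¹:
  [  1.4123    0.1962]
  [  0.4512    1.4515]
Total output x = L · d:
  x_0 = 1.4123·18 + 0.1962·33 = 31.8949
  x_1 = 0.4512·18 + 1.4515·33 = 56.0220

31.8949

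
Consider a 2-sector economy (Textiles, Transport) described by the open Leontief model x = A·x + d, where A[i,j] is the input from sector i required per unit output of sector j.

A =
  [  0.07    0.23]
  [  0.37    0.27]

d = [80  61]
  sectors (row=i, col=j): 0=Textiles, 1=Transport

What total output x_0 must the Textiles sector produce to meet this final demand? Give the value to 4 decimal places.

121.9771

Form M = I − A:
  [  0.93   -0.23]
  [ -0.37    0.73]
Leontief inverse L = M⁻¹:
  [  1.2294    0.3873]
  [  0.6231    1.5662]
Total output x = L · d:
  x_0 = 1.2294·80 + 0.3873·61 = 121.9771
  x_1 = 0.6231·80 + 1.5662·61 = 145.3857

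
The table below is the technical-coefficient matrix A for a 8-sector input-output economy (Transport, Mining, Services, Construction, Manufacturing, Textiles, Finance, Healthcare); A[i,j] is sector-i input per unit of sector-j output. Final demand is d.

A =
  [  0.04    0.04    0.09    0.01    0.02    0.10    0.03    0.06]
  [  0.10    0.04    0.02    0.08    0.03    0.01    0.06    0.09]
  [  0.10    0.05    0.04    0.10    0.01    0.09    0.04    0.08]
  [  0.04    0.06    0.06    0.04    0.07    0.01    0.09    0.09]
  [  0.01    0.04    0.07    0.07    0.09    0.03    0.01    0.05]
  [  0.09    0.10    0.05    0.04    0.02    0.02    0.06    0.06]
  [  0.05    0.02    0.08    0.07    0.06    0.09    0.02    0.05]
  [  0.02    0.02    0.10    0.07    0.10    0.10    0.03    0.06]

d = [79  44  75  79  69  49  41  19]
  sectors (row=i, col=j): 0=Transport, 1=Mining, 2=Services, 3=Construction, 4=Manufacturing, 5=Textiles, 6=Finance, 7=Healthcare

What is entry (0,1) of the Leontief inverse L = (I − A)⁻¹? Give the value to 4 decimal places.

Form M = I − A:
  [  0.96   -0.04   -0.09   -0.01   -0.02   -0.10   -0.03   -0.06]
  [ -0.10    0.96   -0.02   -0.08   -0.03   -0.01   -0.06   -0.09]
  [ -0.10   -0.05    0.96   -0.10   -0.01   -0.09   -0.04   -0.08]
  [ -0.04   -0.06   -0.06    0.96   -0.07   -0.01   -0.09   -0.09]
  [ -0.01   -0.04   -0.07   -0.07    0.91   -0.03   -0.01   -0.05]
  [ -0.09   -0.10   -0.05   -0.04   -0.02    0.98   -0.06   -0.06]
  [ -0.05   -0.02   -0.08   -0.07   -0.06   -0.09    0.98   -0.05]
  [ -0.02   -0.02   -0.10   -0.07   -0.10   -0.10   -0.03    0.94]
Leontief inverse L = M⁻¹:
  [  1.0851    0.0760    0.1341    0.0536    0.0510    0.1425    0.0608    0.1081]
  [  0.1386    1.0730    0.0739    0.1234    0.0718    0.0584    0.0929    0.1422]
  [  0.1521    0.0949    1.1006    0.1506    0.0545    0.1430    0.0829    0.1433]
  [  0.0837    0.0945    0.1151    1.0929    0.1157    0.0609    0.1228    0.1454]
  [  0.0456    0.0713    0.1116    0.1127    1.1267    0.0647    0.0391    0.0962]
  [  0.1361    0.1343    0.1006    0.0870    0.0575    1.0679    0.0940    0.1147]
  [  0.0955    0.0603    0.1305    0.1169    0.0985    0.1341    1.0555    0.1041]
  [  0.0708    0.0654    0.1568    0.1262    0.1461    0.1488    0.0691    1.1210]
Total output x = L · d:
  x_0 = 1.0851·79 + 0.0760·44 + 0.1341·75 + 0.0536·79 + 0.0510·69 + 0.1425·49 + 0.0608·41 + 0.1081·19 = 118.4141
  x_1 = 0.1386·79 + 1.0730·44 + 0.0739·75 + 0.1234·79 + 0.0718·69 + 0.0584·49 + 0.0929·41 + 0.1422·19 = 87.7724
  x_2 = 0.1521·79 + 0.0949·44 + 1.1006·75 + 0.1506·79 + 0.0545·69 + 0.1430·49 + 0.0829·41 + 0.1433·19 = 127.5218
  x_3 = 0.0837·79 + 0.0945·44 + 0.1151·75 + 1.0929·79 + 0.1157·69 + 0.0609·49 + 0.1228·41 + 0.1454·19 = 124.5129
  x_4 = 0.0456·79 + 0.0713·44 + 0.1116·75 + 0.1127·79 + 1.1267·69 + 0.0647·49 + 0.0391·41 + 0.0962·19 = 108.3551
  x_5 = 0.1361·79 + 0.1343·44 + 0.1006·75 + 0.0870·79 + 0.0575·69 + 1.0679·49 + 0.0940·41 + 0.1147·19 = 93.3991
  x_6 = 0.0955·79 + 0.0603·44 + 0.1305·75 + 0.1169·79 + 0.0985·69 + 0.1341·49 + 1.0555·41 + 0.1041·19 = 87.8431
  x_7 = 0.0708·79 + 0.0654·44 + 0.1568·75 + 0.1262·79 + 0.1461·69 + 0.1488·49 + 0.0691·41 + 1.1210·19 = 71.7048

L[0,1] = 0.0760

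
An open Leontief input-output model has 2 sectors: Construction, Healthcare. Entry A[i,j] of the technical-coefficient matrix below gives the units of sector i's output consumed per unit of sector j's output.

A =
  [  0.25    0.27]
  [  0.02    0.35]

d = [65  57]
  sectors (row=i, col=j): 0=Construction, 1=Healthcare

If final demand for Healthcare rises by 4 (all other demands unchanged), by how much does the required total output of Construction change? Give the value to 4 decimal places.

Form M = I − A:
  [  0.75   -0.27]
  [ -0.02    0.65]
Leontief inverse L = M⁻¹:
  [  1.3483    0.5600]
  [  0.0415    1.5557]
Total output x = L · d:
  x_0 = 1.3483·65 + 0.5600·57 = 119.5603
  x_1 = 0.0415·65 + 1.5557·57 = 91.3711
Δx_0 = L[0,1] · Δd_1 = 0.5600 · 4 = 2.2402

2.2402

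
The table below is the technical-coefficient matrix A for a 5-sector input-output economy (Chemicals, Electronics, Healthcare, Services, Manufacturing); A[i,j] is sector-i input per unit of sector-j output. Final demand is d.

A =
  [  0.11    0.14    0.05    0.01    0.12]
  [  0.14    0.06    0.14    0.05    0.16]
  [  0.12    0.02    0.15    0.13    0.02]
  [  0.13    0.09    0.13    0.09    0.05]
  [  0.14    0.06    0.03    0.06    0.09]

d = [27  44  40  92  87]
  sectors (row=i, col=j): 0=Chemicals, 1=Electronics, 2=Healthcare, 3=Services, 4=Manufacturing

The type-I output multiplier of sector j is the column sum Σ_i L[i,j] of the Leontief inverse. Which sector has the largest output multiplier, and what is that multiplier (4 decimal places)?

Chemicals (2.1652)

Form M = I − A:
  [  0.89   -0.14   -0.05   -0.01   -0.12]
  [ -0.14    0.94   -0.14   -0.05   -0.16]
  [ -0.12   -0.02    0.85   -0.13   -0.02]
  [ -0.13   -0.09   -0.13    0.91   -0.05]
  [ -0.14   -0.06   -0.03   -0.06    0.91]
Leontief inverse L = M⁻¹:
  [  1.2109    0.2009    0.1198    0.0547    0.2006]
  [  0.2646    1.1347    0.2286    0.1141    0.2457]
  [  0.2197    0.0822    1.2346    0.1886    0.0809]
  [  0.2430    0.1592    0.2210    1.1503    0.1281]
  [  0.2270    0.1189    0.0888    0.0980    1.1571]
Total output x = L · d:
  x_0 = 1.2109·27 + 0.2009·44 + 0.1198·40 + 0.0547·92 + 0.2006·87 = 68.8140
  x_1 = 0.2646·27 + 1.1347·44 + 0.2286·40 + 0.1141·92 + 0.2457·87 = 98.0900
  x_2 = 0.2197·27 + 0.0822·44 + 1.2346·40 + 0.1886·92 + 0.0809·87 = 83.3305
  x_3 = 0.2430·27 + 0.1592·44 + 0.2210·40 + 1.1503·92 + 0.1281·87 = 139.3809
  x_4 = 0.2270·27 + 0.1189·44 + 0.0888·40 + 0.0980·92 + 1.1571·87 = 124.5957
Output multipliers (column sums of L):
  Chemicals: 2.1652
  Electronics: 1.6960
  Healthcare: 1.8927
  Services: 1.6058
  Manufacturing: 1.8125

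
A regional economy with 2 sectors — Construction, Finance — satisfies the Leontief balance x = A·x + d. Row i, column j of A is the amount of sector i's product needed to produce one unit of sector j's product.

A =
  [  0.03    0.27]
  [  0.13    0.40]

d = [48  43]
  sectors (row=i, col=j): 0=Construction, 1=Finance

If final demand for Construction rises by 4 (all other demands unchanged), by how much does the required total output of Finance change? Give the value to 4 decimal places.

0.9508

Form M = I − A:
  [  0.97   -0.27]
  [ -0.13    0.60]
Leontief inverse L = M⁻¹:
  [  1.0971    0.4937]
  [  0.2377    1.7736]
Total output x = L · d:
  x_0 = 1.0971·48 + 0.4937·43 = 73.8892
  x_1 = 0.2377·48 + 1.7736·43 = 87.6760
Δx_1 = L[1,0] · Δd_0 = 0.2377 · 4 = 0.9508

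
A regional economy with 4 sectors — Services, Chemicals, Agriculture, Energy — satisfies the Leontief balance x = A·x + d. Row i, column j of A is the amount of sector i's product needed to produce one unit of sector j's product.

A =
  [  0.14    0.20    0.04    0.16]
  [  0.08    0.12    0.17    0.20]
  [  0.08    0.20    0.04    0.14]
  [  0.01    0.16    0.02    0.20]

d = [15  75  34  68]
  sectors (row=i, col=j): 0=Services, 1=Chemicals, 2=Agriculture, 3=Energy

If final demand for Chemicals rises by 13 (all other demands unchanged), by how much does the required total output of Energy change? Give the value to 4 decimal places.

Form M = I − A:
  [  0.86   -0.20   -0.04   -0.16]
  [ -0.08    0.88   -0.17   -0.20]
  [ -0.08   -0.20    0.96   -0.14]
  [ -0.01   -0.16   -0.02    0.80]
Leontief inverse L = M⁻¹:
  [  1.2127    0.3684    0.1232    0.3562]
  [  0.1480    1.2977    0.2442    0.3968]
  [  0.1389    0.3408    1.1142    0.3080]
  [  0.0482    0.2727    0.0782    1.3415]
Total output x = L · d:
  x_0 = 1.2127·15 + 0.3684·75 + 0.1232·34 + 0.3562·68 = 74.2248
  x_1 = 0.1480·15 + 1.2977·75 + 0.2442·34 + 0.3968·68 = 134.8284
  x_2 = 0.1389·15 + 0.3408·75 + 1.1142·34 + 0.3080·68 = 86.4702
  x_3 = 0.0482·15 + 0.2727·75 + 0.0782·34 + 1.3415·68 = 115.0552
Δx_3 = L[3,1] · Δd_1 = 0.2727 · 13 = 3.5445

3.5445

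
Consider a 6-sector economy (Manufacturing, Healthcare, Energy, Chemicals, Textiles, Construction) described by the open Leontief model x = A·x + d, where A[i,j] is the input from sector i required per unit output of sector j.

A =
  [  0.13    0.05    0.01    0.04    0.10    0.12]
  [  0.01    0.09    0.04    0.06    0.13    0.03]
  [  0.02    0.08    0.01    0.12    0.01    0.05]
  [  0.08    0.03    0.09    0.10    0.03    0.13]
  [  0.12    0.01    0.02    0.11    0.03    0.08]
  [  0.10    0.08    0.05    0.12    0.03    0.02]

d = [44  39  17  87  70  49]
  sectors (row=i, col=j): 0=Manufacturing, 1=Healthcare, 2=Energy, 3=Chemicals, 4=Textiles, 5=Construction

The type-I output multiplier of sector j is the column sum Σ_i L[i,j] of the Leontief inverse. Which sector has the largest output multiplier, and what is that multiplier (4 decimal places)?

Form M = I − A:
  [  0.87   -0.05   -0.01   -0.04   -0.10   -0.12]
  [ -0.01    0.91   -0.04   -0.06   -0.13   -0.03]
  [ -0.02   -0.08    0.99   -0.12   -0.01   -0.05]
  [ -0.08   -0.03   -0.09    0.90   -0.03   -0.13]
  [ -0.12   -0.01   -0.02   -0.11    0.97   -0.08]
  [ -0.10   -0.08   -0.05   -0.12   -0.03    0.98]
Leontief inverse L = M⁻¹:
  [  1.2015    0.0900    0.0373    0.1058    0.1451    0.1777]
  [  0.0556    1.1195    0.0632    0.1151    0.1622    0.0728]
  [  0.0555    0.1076    1.0351    0.1641    0.0386    0.0878]
  [  0.1423    0.0743    0.1218    1.1718    0.0679    0.1869]
  [  0.1791    0.0429    0.0469    0.1652    1.0649    0.1345]
  [  0.1529    0.1165    0.0781    0.1771    0.0709    1.0760]
Total output x = L · d:
  x_0 = 1.2015·44 + 0.0900·39 + 0.0373·17 + 0.1058·87 + 0.1451·70 + 0.1777·49 = 85.0725
  x_1 = 0.0556·44 + 1.1195·39 + 0.0632·17 + 0.1151·87 + 0.1622·70 + 0.0728·49 = 72.1192
  x_2 = 0.0555·44 + 0.1076·39 + 1.0351·17 + 0.1641·87 + 0.0386·70 + 0.0878·49 = 45.5203
  x_3 = 0.1423·44 + 0.0743·39 + 0.1218·17 + 1.1718·87 + 0.0679·70 + 0.1869·49 = 127.0909
  x_4 = 0.1791·44 + 0.0429·39 + 0.0469·17 + 0.1652·87 + 1.0649·70 + 0.1345·49 = 105.8513
  x_5 = 0.1529·44 + 0.1165·39 + 0.0781·17 + 0.1771·87 + 0.0709·70 + 1.0760·49 = 85.6931
Output multipliers (column sums of L):
  Manufacturing: 1.7869
  Healthcare: 1.5508
  Energy: 1.3824
  Chemicals: 1.8991
  Textiles: 1.5497
  Construction: 1.7356

Chemicals (1.8991)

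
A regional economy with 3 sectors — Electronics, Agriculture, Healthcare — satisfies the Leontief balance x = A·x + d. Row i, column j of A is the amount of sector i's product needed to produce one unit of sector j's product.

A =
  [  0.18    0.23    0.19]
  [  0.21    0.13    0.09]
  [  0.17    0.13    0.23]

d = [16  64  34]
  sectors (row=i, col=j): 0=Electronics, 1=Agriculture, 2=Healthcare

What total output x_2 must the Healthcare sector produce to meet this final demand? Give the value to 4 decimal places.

74.5962

Form M = I − A:
  [  0.82   -0.23   -0.19]
  [ -0.21    0.87   -0.09]
  [ -0.17   -0.13    0.77]
Leontief inverse L = M⁻¹:
  [  1.4133    0.4333    0.3994]
  [  0.3801    1.2864    0.2441]
  [  0.3762    0.3128    1.4281]
Total output x = L · d:
  x_0 = 1.4133·16 + 0.4333·64 + 0.3994·34 = 63.9226
  x_1 = 0.3801·16 + 1.2864·64 + 0.2441·34 = 96.7097
  x_2 = 0.3762·16 + 0.3128·64 + 1.4281·34 = 74.5962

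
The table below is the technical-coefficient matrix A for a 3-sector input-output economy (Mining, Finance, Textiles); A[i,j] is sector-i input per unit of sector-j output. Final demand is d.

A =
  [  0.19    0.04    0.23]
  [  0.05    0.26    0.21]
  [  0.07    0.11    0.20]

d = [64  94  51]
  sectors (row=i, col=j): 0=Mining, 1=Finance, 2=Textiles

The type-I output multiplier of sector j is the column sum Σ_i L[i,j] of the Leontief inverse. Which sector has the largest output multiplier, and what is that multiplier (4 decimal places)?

Textiles (2.1498)

Form M = I − A:
  [  0.81   -0.04   -0.23]
  [ -0.05    0.74   -0.21]
  [ -0.07   -0.11    0.80]
Leontief inverse L = M⁻¹:
  [  1.2772    0.1286    0.4010]
  [  0.1228    1.4186    0.4077]
  [  0.1286    0.2063    1.3411]
Total output x = L · d:
  x_0 = 1.2772·64 + 0.1286·94 + 0.4010·51 = 114.2784
  x_1 = 0.1228·64 + 1.4186·94 + 0.4077·51 = 161.9986
  x_2 = 0.1286·64 + 0.2063·94 + 1.3411·51 = 96.0242
Output multipliers (column sums of L):
  Mining: 1.5286
  Finance: 1.7535
  Textiles: 2.1498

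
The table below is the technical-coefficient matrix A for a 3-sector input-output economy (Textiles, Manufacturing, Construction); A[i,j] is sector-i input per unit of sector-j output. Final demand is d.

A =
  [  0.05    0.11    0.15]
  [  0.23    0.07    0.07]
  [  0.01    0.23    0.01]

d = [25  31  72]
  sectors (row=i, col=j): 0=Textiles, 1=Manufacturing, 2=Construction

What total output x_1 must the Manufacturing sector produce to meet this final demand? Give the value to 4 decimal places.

Form M = I − A:
  [  0.95   -0.11   -0.15]
  [ -0.23    0.93   -0.07]
  [ -0.01   -0.23    0.99]
Leontief inverse L = M⁻¹:
  [  1.0966    0.1738    0.1784]
  [  0.2769    1.1383    0.1224]
  [  0.0754    0.2662    1.0403]
Total output x = L · d:
  x_0 = 1.0966·25 + 0.1738·31 + 0.1784·72 = 45.6517
  x_1 = 0.2769·25 + 1.1383·31 + 0.1224·72 = 51.0246
  x_2 = 0.0754·25 + 0.2662·31 + 1.0403·72 = 85.0426

51.0246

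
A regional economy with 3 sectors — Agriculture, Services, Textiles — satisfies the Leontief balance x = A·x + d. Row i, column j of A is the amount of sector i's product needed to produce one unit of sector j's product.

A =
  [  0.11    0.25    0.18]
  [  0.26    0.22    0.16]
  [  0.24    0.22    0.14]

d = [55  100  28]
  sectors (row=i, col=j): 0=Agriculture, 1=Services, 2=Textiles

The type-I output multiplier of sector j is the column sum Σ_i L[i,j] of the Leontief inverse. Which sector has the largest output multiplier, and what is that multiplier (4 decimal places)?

Services (2.7019)

Form M = I − A:
  [  0.89   -0.25   -0.18]
  [ -0.26    0.78   -0.16]
  [ -0.24   -0.22    0.86]
Leontief inverse L = M⁻¹:
  [  1.3933    0.5581    0.3954]
  [  0.5743    1.5831    0.4147]
  [  0.5357    0.5607    1.3792]
Total output x = L · d:
  x_0 = 1.3933·55 + 0.5581·100 + 0.3954·28 = 143.5124
  x_1 = 0.5743·55 + 1.5831·100 + 0.4147·28 = 201.5108
  x_2 = 0.5357·55 + 0.5607·100 + 1.3792·28 = 124.1574
Output multipliers (column sums of L):
  Agriculture: 2.5033
  Services: 2.7019
  Textiles: 2.1894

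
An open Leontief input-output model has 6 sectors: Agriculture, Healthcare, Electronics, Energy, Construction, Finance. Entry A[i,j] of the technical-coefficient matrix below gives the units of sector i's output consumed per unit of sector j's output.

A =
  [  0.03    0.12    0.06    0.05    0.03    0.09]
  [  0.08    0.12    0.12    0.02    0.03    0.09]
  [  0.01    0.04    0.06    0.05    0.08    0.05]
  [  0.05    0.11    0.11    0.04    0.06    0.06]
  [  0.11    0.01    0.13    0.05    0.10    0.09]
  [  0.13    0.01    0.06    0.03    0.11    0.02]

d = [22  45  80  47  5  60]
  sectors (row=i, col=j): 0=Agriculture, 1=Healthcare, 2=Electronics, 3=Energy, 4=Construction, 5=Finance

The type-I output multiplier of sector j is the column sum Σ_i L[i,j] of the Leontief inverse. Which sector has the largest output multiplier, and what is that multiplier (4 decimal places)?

Electronics (1.8866)

Form M = I − A:
  [  0.97   -0.12   -0.06   -0.05   -0.03   -0.09]
  [ -0.08    0.88   -0.12   -0.02   -0.03   -0.09]
  [ -0.01   -0.04    0.94   -0.05   -0.08   -0.05]
  [ -0.05   -0.11   -0.11    0.96   -0.06   -0.06]
  [ -0.11   -0.01   -0.13   -0.05    0.90   -0.09]
  [ -0.13   -0.01   -0.06   -0.03   -0.11    0.98]
Leontief inverse L = M⁻¹:
  [  1.0751    0.1634    0.1164    0.0733    0.0725    0.1308]
  [  0.1287    1.1709    0.1834    0.0492    0.0799    0.1390]
  [  0.0447    0.0673    1.1048    0.0699    0.1166    0.0816]
  [  0.0964    0.1570    0.1730    1.0680    0.1081    0.1074]
  [  0.1614    0.0563    0.1967    0.0846    1.1588    0.1416]
  [  0.1677    0.0489    0.1123    0.0567    0.1510    1.0634]
Total output x = L · d:
  x_0 = 1.0751·22 + 0.1634·45 + 0.1164·80 + 0.0733·47 + 0.0725·5 + 0.1308·60 = 51.9797
  x_1 = 0.1287·22 + 1.1709·45 + 0.1834·80 + 0.0492·47 + 0.0799·5 + 0.1390·60 = 81.2423
  x_2 = 0.0447·22 + 0.0673·45 + 1.1048·80 + 0.0699·47 + 0.1166·5 + 0.0816·60 = 101.1613
  x_3 = 0.0964·22 + 0.1570·45 + 0.1730·80 + 1.0680·47 + 0.1081·5 + 0.1074·60 = 80.2027
  x_4 = 0.1614·22 + 0.0563·45 + 0.1967·80 + 0.0846·47 + 1.1588·5 + 0.1416·60 = 40.0889
  x_5 = 0.1677·22 + 0.0489·45 + 0.1123·80 + 0.0567·47 + 0.1510·5 + 1.0634·60 = 82.0973
Output multipliers (column sums of L):
  Agriculture: 1.6741
  Healthcare: 1.6637
  Electronics: 1.8866
  Energy: 1.4016
  Construction: 1.6869
  Finance: 1.6639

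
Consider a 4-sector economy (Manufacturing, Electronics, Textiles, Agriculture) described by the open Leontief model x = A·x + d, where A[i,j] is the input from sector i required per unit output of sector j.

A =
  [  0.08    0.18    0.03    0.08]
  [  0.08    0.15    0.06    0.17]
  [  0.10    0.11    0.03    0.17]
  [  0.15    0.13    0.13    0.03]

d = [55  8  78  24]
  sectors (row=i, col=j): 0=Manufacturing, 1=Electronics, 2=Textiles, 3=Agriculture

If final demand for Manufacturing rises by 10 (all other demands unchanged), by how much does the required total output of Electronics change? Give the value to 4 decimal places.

Form M = I − A:
  [  0.92   -0.18   -0.03   -0.08]
  [ -0.08    0.85   -0.06   -0.17]
  [ -0.10   -0.11    0.97   -0.17]
  [ -0.15   -0.13   -0.13    0.97]
Leontief inverse L = M⁻¹:
  [  1.1442    0.2756    0.0733    0.1555]
  [  0.1646    1.2657    0.1177    0.2560]
  [  0.1756    0.2142    1.0820    0.2416]
  [  0.2225    0.2410    0.1721    1.1217]
Total output x = L · d:
  x_0 = 1.1442·55 + 0.2756·8 + 0.0733·78 + 0.1555·24 = 74.5855
  x_1 = 0.1646·55 + 1.2657·8 + 0.1177·78 + 0.2560·24 = 34.5036
  x_2 = 0.1756·55 + 0.2142·8 + 1.0820·78 + 0.2416·24 = 101.5681
  x_3 = 0.2225·55 + 0.2410·8 + 0.1721·78 + 1.1217·24 = 54.5125
Δx_1 = L[1,0] · Δd_0 = 0.1646 · 10 = 1.6460

1.6460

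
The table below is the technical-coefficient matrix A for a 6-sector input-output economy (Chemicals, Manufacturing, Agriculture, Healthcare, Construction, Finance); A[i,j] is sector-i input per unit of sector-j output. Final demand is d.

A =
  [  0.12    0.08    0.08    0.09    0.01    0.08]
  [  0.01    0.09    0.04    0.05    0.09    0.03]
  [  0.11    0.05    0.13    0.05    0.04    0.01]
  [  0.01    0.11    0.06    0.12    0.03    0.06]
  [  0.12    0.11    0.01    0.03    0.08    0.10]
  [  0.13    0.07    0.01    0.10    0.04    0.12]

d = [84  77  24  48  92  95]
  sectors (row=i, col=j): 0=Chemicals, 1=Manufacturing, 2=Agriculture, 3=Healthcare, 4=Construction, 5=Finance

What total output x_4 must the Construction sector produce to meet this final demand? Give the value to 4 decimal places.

Form M = I − A:
  [  0.88   -0.08   -0.08   -0.09   -0.01   -0.08]
  [ -0.01    0.91   -0.04   -0.05   -0.09   -0.03]
  [ -0.11   -0.05    0.87   -0.05   -0.04   -0.01]
  [ -0.01   -0.11   -0.06    0.88   -0.03   -0.06]
  [ -0.12   -0.11   -0.01   -0.03    0.92   -0.10]
  [ -0.13   -0.07   -0.01   -0.10   -0.04    0.88]
Leontief inverse L = M⁻¹:
  [  1.1806    0.1443    0.1277    0.1523    0.0431    0.1290]
  [  0.0476    1.1362    0.0645    0.0844    0.1200    0.0632]
  [  0.1656    0.1028    1.1774    0.0973    0.0682    0.0463]
  [  0.0502    0.1662    0.0948    1.1696    0.0633    0.0983]
  [  0.1842    0.1764    0.0457    0.0873    1.1178    0.1563]
  [  0.1942    0.1398    0.0502    0.1672    0.0747    1.1792]
Total output x = L · d:
  x_0 = 1.1806·84 + 0.1443·77 + 0.1277·24 + 0.1523·48 + 0.0431·92 + 0.1290·95 = 136.8803
  x_1 = 0.0476·84 + 1.1362·77 + 0.0645·24 + 0.0844·48 + 0.1200·92 + 0.0632·95 = 114.1263
  x_2 = 0.1656·84 + 0.1028·77 + 1.1774·24 + 0.0973·48 + 0.0682·92 + 0.0463·95 = 65.4324
  x_3 = 0.0502·84 + 0.1662·77 + 0.0948·24 + 1.1696·48 + 0.0633·92 + 0.0983·95 = 90.5930
  x_4 = 0.1842·84 + 0.1764·77 + 0.0457·24 + 0.0873·48 + 1.1178·92 + 0.1563·95 = 152.0347
  x_5 = 0.1942·84 + 0.1398·77 + 0.0502·24 + 0.1672·48 + 0.0747·92 + 1.1792·95 = 155.2026

152.0347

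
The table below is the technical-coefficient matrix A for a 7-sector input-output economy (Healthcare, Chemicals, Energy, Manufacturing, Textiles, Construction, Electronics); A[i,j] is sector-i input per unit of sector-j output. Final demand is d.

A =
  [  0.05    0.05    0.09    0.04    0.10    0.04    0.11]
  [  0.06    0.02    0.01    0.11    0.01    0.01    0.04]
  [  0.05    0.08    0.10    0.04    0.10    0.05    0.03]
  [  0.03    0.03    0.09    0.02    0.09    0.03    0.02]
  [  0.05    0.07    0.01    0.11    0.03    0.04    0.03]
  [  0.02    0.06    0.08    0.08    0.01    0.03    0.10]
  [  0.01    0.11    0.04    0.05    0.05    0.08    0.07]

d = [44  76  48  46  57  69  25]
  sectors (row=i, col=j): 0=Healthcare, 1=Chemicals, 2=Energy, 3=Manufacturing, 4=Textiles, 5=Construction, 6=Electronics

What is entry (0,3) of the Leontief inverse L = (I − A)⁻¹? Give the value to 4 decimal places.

Form M = I − A:
  [  0.95   -0.05   -0.09   -0.04   -0.10   -0.04   -0.11]
  [ -0.06    0.98   -0.01   -0.11   -0.01   -0.01   -0.04]
  [ -0.05   -0.08    0.90   -0.04   -0.10   -0.05   -0.03]
  [ -0.03   -0.03   -0.09    0.98   -0.09   -0.03   -0.02]
  [ -0.05   -0.07   -0.01   -0.11    0.97   -0.04   -0.03]
  [ -0.02   -0.06   -0.08   -0.08   -0.01    0.97   -0.10]
  [ -0.01   -0.11   -0.04   -0.05   -0.05   -0.08    0.93]
Leontief inverse L = M⁻¹:
  [  1.0795    0.1003    0.1329    0.0905    0.1429    0.0735    0.1507]
  [  0.0752    1.0426    0.0378    0.1312    0.0380    0.0265    0.0619]
  [  0.0802    0.1221    1.1408    0.0889    0.1396    0.0773    0.0663]
  [  0.0512    0.0611    0.1189    1.0539    0.1188    0.0500    0.0444]
  [  0.0705    0.0972    0.0419    0.1422    1.0603    0.0589    0.0575]
  [  0.0420    0.0978    0.1170    0.1154    0.0457    1.0559    0.1304]
  [  0.0341    0.1466    0.0737    0.0946    0.0794    0.1039    1.1038]
Total output x = L · d:
  x_0 = 1.0795·44 + 0.1003·76 + 0.1329·48 + 0.0905·46 + 0.1429·57 + 0.0735·69 + 0.1507·25 = 82.6558
  x_1 = 0.0752·44 + 1.0426·76 + 0.0378·48 + 0.1312·46 + 0.0380·57 + 0.0265·69 + 0.0619·25 = 95.9414
  x_2 = 0.0802·44 + 0.1221·76 + 1.1408·48 + 0.0889·46 + 0.1396·57 + 0.0773·69 + 0.0663·25 = 86.6041
  x_3 = 0.0512·44 + 0.0611·76 + 0.1189·48 + 1.0539·46 + 0.1188·57 + 0.0500·69 + 0.0444·25 = 72.4131
  x_4 = 0.0705·44 + 0.0972·76 + 0.0419·48 + 0.1422·46 + 1.0603·57 + 0.0589·69 + 0.0575·25 = 84.9813
  x_5 = 0.0420·44 + 0.0978·76 + 0.1170·48 + 0.1154·46 + 0.0457·57 + 1.0559·69 + 0.1304·25 = 98.9302
  x_6 = 0.0341·44 + 0.1466·76 + 0.0737·48 + 0.0946·46 + 0.0794·57 + 0.1039·69 + 1.1038·25 = 59.8155

L[0,3] = 0.0905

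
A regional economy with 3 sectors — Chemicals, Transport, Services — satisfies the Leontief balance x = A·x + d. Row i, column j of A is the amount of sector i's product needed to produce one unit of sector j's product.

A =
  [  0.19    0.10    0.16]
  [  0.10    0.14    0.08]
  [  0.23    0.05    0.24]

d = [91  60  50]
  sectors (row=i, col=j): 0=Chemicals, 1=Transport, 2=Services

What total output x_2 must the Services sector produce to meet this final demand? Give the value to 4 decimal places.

116.8619

Form M = I − A:
  [  0.81   -0.10   -0.16]
  [ -0.10    0.86   -0.08]
  [ -0.23   -0.05    0.76]
Leontief inverse L = M⁻¹:
  [  1.3414    0.1735    0.3006]
  [  0.1949    1.1952    0.1668]
  [  0.4188    0.1311    1.4178]
Total output x = L · d:
  x_0 = 1.3414·91 + 0.1735·60 + 0.3006·50 = 147.5023
  x_1 = 0.1949·91 + 1.1952·60 + 0.1668·50 = 97.7897
  x_2 = 0.4188·91 + 0.1311·60 + 1.4178·50 = 116.8619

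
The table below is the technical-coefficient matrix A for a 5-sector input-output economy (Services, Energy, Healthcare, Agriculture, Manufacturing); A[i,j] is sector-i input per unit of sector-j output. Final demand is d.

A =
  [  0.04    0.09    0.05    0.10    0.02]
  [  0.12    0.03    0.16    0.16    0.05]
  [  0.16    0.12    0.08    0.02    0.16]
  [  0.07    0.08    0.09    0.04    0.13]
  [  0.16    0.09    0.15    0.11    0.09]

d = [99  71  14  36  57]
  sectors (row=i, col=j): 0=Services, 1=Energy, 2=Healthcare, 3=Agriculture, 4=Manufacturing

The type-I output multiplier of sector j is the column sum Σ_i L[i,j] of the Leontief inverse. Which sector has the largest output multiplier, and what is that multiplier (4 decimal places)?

Form M = I − A:
  [  0.96   -0.09   -0.05   -0.10   -0.02]
  [ -0.12    0.97   -0.16   -0.16   -0.05]
  [ -0.16   -0.12    0.92   -0.02   -0.16]
  [ -0.07   -0.08   -0.09    0.96   -0.13]
  [ -0.16   -0.09   -0.15   -0.11    0.91]
Leontief inverse L = M⁻¹:
  [  1.0994    0.1343    0.1092    0.1474    0.0718]
  [  0.2221    1.1150    0.2519    0.2307    0.1434]
  [  0.2723    0.2042    1.1881    0.1149    0.2425]
  [  0.1621    0.1470    0.1757    1.1097    0.2011]
  [  0.2797    0.1853    0.2612    0.2018    1.1900]
Total output x = L · d:
  x_0 = 1.0994·99 + 0.1343·71 + 0.1092·14 + 0.1474·36 + 0.0718·57 = 129.3065
  x_1 = 0.2221·99 + 1.1150·71 + 0.2519·14 + 0.2307·36 + 0.1434·57 = 121.1570
  x_2 = 0.2723·99 + 0.2042·71 + 1.1881·14 + 0.1149·36 + 0.2425·57 = 76.0562
  x_3 = 0.1621·99 + 0.1470·71 + 0.1757·14 + 1.1097·36 + 0.2011·57 = 80.3517
  x_4 = 0.2797·99 + 0.1853·71 + 0.2612·14 + 0.2018·36 + 1.1900·57 = 119.6047
Output multipliers (column sums of L):
  Services: 2.0356
  Energy: 1.7859
  Healthcare: 1.9861
  Agriculture: 1.8046
  Manufacturing: 1.8488

Services (2.0356)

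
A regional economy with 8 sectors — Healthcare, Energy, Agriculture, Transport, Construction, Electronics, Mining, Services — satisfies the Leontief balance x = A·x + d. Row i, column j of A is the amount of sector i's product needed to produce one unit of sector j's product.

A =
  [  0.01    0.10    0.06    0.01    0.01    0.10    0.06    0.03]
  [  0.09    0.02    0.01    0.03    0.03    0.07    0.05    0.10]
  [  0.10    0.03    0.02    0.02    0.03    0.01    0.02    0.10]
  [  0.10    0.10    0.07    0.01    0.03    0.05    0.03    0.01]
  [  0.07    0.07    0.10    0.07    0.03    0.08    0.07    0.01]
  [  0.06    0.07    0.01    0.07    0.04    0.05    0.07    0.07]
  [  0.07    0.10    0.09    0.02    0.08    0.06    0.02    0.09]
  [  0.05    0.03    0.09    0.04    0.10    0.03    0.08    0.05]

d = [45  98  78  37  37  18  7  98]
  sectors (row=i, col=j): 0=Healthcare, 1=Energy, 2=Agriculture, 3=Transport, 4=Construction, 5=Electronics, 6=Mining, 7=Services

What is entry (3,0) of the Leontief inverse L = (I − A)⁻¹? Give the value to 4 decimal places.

L[3,0] = 0.1442

Form M = I − A:
  [  0.99   -0.10   -0.06   -0.01   -0.01   -0.10   -0.06   -0.03]
  [ -0.09    0.98   -0.01   -0.03   -0.03   -0.07   -0.05   -0.10]
  [ -0.10   -0.03    0.98   -0.02   -0.03   -0.01   -0.02   -0.10]
  [ -0.10   -0.10   -0.07    0.99   -0.03   -0.05   -0.03   -0.01]
  [ -0.07   -0.07   -0.10   -0.07    0.97   -0.08   -0.07   -0.01]
  [ -0.06   -0.07   -0.01   -0.07   -0.04    0.95   -0.07   -0.07]
  [ -0.07   -0.10   -0.09   -0.02   -0.08   -0.06    0.98   -0.09]
  [ -0.05   -0.03   -0.09   -0.04   -0.10   -0.03   -0.08    0.95]
Leontief inverse L = M⁻¹:
  [  1.0568    0.1386    0.0897    0.0341    0.0403    0.1359    0.0935    0.0771]
  [  0.1324    1.0670    0.0516    0.0546    0.0640    0.1114    0.0892    0.1398]
  [  0.1335    0.0664    1.0551    0.0382    0.0569    0.0443    0.0522    0.1315]
  [  0.1442    0.1419    0.1015    1.0318    0.0557    0.0915    0.0647    0.0545]
  [  0.1298    0.1260    0.1422    0.0972    1.0646    0.1282    0.1107    0.0645]
  [  0.1115    0.1212    0.0545    0.0956    0.0757    1.0959    0.1101    0.1150]
  [  0.1314    0.1531    0.1383    0.0526    0.1198    0.1116    1.0692    0.1462]
  [  0.1068    0.0832    0.1389    0.0683    0.1364    0.0762    0.1206    1.0986]
Total output x = L · d:
  x_0 = 1.0568·45 + 0.1386·98 + 0.0897·78 + 0.0341·37 + 0.0403·37 + 0.1359·18 + 0.0935·7 + 0.0771·98 = 81.5391
  x_1 = 0.1324·45 + 1.0670·98 + 0.0516·78 + 0.0546·37 + 0.0640·37 + 0.1114·18 + 0.0892·7 + 0.1398·98 = 135.2656
  x_2 = 0.1335·45 + 0.0664·98 + 1.0551·78 + 0.0382·37 + 0.0569·37 + 0.0443·18 + 0.0522·7 + 0.1315·98 = 112.3851
  x_3 = 0.1442·45 + 0.1419·98 + 0.1015·78 + 1.0318·37 + 0.0557·37 + 0.0915·18 + 0.0647·7 + 0.0545·98 = 75.9899
  x_4 = 0.1298·45 + 0.1260·98 + 0.1422·78 + 0.0972·37 + 1.0646·37 + 0.1282·18 + 0.1107·7 + 0.0645·98 = 81.6707
  x_5 = 0.1115·45 + 0.1212·98 + 0.0545·78 + 0.0956·37 + 0.0757·37 + 1.0959·18 + 0.1101·7 + 0.1150·98 = 59.2547
  x_6 = 0.1314·45 + 0.1531·98 + 0.1383·78 + 0.0526·37 + 0.1198·37 + 0.1116·18 + 1.0692·7 + 0.1462·98 = 61.9083
  x_7 = 0.1068·45 + 0.0832·98 + 0.1389·78 + 0.0683·37 + 0.1364·37 + 0.0762·18 + 0.1206·7 + 1.0986·98 = 141.2490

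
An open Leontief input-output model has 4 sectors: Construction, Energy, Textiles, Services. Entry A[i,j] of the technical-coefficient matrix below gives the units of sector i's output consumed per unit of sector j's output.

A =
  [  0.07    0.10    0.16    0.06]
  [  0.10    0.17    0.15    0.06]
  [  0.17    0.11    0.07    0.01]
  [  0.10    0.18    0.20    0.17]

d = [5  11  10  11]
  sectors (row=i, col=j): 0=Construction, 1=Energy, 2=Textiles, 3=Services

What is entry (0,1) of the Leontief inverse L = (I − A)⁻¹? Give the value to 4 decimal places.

Form M = I − A:
  [  0.93   -0.10   -0.16   -0.06]
  [ -0.10    0.83   -0.15   -0.06]
  [ -0.17   -0.11    0.93   -0.01]
  [ -0.10   -0.18   -0.20    0.83]
Leontief inverse L = M⁻¹:
  [  1.1528    0.1940    0.2512    0.1004]
  [  0.1990    1.2880    0.2658    0.1107]
  [  0.2368    0.1916    1.1566    0.0449]
  [  0.2391    0.3489    0.3666    1.2517]
Total output x = L · d:
  x_0 = 1.1528·5 + 0.1940·11 + 0.2512·10 + 0.1004·11 = 11.5141
  x_1 = 0.1990·5 + 1.2880·11 + 0.2658·10 + 0.1107·11 = 19.0387
  x_2 = 0.2368·5 + 0.1916·11 + 1.1566·10 + 0.0449·11 = 15.3509
  x_3 = 0.2391·5 + 0.3489·11 + 0.3666·10 + 1.2517·11 = 22.4681

L[0,1] = 0.1940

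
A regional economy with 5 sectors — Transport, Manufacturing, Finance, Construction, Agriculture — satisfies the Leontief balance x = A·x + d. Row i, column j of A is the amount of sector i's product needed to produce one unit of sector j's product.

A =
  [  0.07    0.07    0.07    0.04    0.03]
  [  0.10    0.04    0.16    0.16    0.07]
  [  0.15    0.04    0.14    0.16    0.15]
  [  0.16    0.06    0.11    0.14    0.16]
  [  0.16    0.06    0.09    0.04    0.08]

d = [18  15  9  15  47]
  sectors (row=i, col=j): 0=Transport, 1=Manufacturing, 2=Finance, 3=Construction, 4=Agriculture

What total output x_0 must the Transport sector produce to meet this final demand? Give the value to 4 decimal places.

28.6486

Form M = I − A:
  [  0.93   -0.07   -0.07   -0.04   -0.03]
  [ -0.10    0.96   -0.16   -0.16   -0.07]
  [ -0.15   -0.04    0.86   -0.16   -0.15]
  [ -0.16   -0.06   -0.11    0.86   -0.16]
  [ -0.16   -0.06   -0.09   -0.04    0.92]
Leontief inverse L = M⁻¹:
  [  1.1392    0.1001    0.1329    0.1002    0.0839]
  [  0.2427    1.0998    0.2791    0.2765    0.1852]
  [  0.3141    0.1111    1.2744    0.2852    0.2761]
  [  0.3171    0.1292    0.2400    1.2592    0.2783]
  [  0.2585    0.1056    0.1764    0.1181    1.1527]
Total output x = L · d:
  x_0 = 1.1392·18 + 0.1001·15 + 0.1329·9 + 0.1002·15 + 0.0839·47 = 28.6486
  x_1 = 0.2427·18 + 1.0998·15 + 0.2791·9 + 0.2765·15 + 0.1852·47 = 36.2289
  x_2 = 0.3141·18 + 0.1111·15 + 1.2744·9 + 0.2852·15 + 0.2761·47 = 36.0424
  x_3 = 0.3171·18 + 0.1292·15 + 0.2400·9 + 1.2592·15 + 0.2783·47 = 41.7745
  x_4 = 0.2585·18 + 0.1056·15 + 0.1764·9 + 0.1181·15 + 1.1527·47 = 63.7743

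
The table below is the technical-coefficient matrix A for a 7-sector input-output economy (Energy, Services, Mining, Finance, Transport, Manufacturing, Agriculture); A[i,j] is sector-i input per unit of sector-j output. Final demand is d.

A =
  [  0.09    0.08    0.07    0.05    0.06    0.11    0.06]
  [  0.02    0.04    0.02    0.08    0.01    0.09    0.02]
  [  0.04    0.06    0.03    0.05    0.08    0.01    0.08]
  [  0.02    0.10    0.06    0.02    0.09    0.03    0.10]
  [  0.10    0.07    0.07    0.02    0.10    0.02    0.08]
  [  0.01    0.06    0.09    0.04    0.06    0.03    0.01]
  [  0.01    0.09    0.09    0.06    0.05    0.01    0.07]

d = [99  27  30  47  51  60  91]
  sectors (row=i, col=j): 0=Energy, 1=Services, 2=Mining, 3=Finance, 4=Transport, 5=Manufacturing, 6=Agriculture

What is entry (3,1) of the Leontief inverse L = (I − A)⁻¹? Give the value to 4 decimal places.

Form M = I − A:
  [  0.91   -0.08   -0.07   -0.05   -0.06   -0.11   -0.06]
  [ -0.02    0.96   -0.02   -0.08   -0.01   -0.09   -0.02]
  [ -0.04   -0.06    0.97   -0.05   -0.08   -0.01   -0.08]
  [ -0.02   -0.10   -0.06    0.98   -0.09   -0.03   -0.10]
  [ -0.10   -0.07   -0.07   -0.02    0.90   -0.02   -0.08]
  [ -0.01   -0.06   -0.09   -0.04   -0.06    0.97   -0.01]
  [ -0.01   -0.09   -0.09   -0.06   -0.05   -0.01    0.93]
Leontief inverse L = M⁻¹:
  [  1.1243    0.1380    0.1212    0.0897    0.1120    0.1477    0.1068]
  [  0.0337    1.0715    0.0476    0.0995    0.0380    0.1080    0.0444]
  [  0.0652    0.1015    1.0648    0.0768    0.1165    0.0338    0.1166]
  [  0.0472    0.1460    0.0992    1.0533    0.1305    0.0566    0.1398]
  [  0.1372    0.1236    0.1157    0.0564    1.1483    0.0550    0.1269]
  [  0.0305    0.0922    0.1155    0.0621    0.0916    1.0483    0.0397]
  [  0.0324    0.1321    0.1228    0.0897    0.0873    0.0332    1.1083]
Total output x = L · d:
  x_0 = 1.1243·99 + 0.1380·27 + 0.1212·30 + 0.0897·47 + 0.1120·51 + 0.1477·60 + 0.1068·91 = 147.1844
  x_1 = 0.0337·99 + 1.0715·27 + 0.0476·30 + 0.0995·47 + 0.0380·51 + 0.1080·60 + 0.0444·91 = 50.8346
  x_2 = 0.0652·99 + 0.1015·27 + 1.0648·30 + 0.0768·47 + 0.1165·51 + 0.0338·60 + 0.1166·91 = 63.3359
  x_3 = 0.0472·99 + 0.1460·27 + 0.0992·30 + 1.0533·47 + 0.1305·51 + 0.0566·60 + 0.1398·91 = 83.8749
  x_4 = 0.1372·99 + 0.1236·27 + 0.1157·30 + 0.0564·47 + 1.1483·51 + 0.0550·60 + 0.1269·91 = 96.4523
  x_5 = 0.0305·99 + 0.0922·27 + 0.1155·30 + 0.0621·47 + 0.0916·51 + 1.0483·60 + 0.0397·91 = 83.0763
  x_6 = 0.0324·99 + 0.1321·27 + 0.1228·30 + 0.0897·47 + 0.0873·51 + 0.0332·60 + 1.1083·91 = 121.9710

L[3,1] = 0.1460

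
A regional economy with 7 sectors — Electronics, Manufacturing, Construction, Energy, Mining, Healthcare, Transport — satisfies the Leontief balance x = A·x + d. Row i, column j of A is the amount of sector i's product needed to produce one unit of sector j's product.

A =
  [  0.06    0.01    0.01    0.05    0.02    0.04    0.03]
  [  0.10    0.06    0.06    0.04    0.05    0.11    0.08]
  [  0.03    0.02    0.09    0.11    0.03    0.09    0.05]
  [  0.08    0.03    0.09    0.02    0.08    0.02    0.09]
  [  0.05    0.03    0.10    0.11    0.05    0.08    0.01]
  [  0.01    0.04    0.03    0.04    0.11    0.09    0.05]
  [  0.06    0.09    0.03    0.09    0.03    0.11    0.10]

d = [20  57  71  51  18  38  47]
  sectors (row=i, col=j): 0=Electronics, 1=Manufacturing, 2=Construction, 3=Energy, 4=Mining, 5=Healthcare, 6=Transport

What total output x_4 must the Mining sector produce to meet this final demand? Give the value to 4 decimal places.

Form M = I − A:
  [  0.94   -0.01   -0.01   -0.05   -0.02   -0.04   -0.03]
  [ -0.10    0.94   -0.06   -0.04   -0.05   -0.11   -0.08]
  [ -0.03   -0.02    0.91   -0.11   -0.03   -0.09   -0.05]
  [ -0.08   -0.03   -0.09    0.98   -0.08   -0.02   -0.09]
  [ -0.05   -0.03   -0.10   -0.11    0.95   -0.08   -0.01]
  [ -0.01   -0.04   -0.03   -0.04   -0.11    0.91   -0.05]
  [ -0.06   -0.09   -0.03   -0.09   -0.03   -0.11    0.90]
Leontief inverse L = M⁻¹:
  [  1.0793    0.0232    0.0286    0.0710    0.0399    0.0643    0.0507]
  [  0.1426    1.0932    0.1034    0.0931    0.0959    0.1746    0.1277]
  [  0.0657    0.0471    1.1337    0.1550    0.0721    0.1418    0.0935]
  [  0.1163    0.0572    0.1300    1.0707    0.1123    0.0738    0.1286]
  [  0.0863    0.0542    0.1458    0.1555    1.0917    0.1303    0.0507]
  [  0.0418    0.0660    0.0698    0.0836    0.1483    1.1407    0.0845]
  [  0.1080    0.1280    0.0764    0.1417    0.0804    0.1776    1.1553]
Total output x = L · d:
  x_0 = 1.0793·20 + 0.0232·57 + 0.0286·71 + 0.0710·51 + 0.0399·18 + 0.0643·38 + 0.0507·47 = 34.1039
  x_1 = 0.1426·20 + 1.0932·57 + 0.1034·71 + 0.0931·51 + 0.0959·18 + 0.1746·38 + 0.1277·47 = 91.6190
  x_2 = 0.0657·20 + 0.0471·57 + 1.1337·71 + 0.1550·51 + 0.0721·18 + 0.1418·38 + 0.0935·47 = 103.4758
  x_3 = 0.1163·20 + 0.0572·57 + 0.1300·71 + 1.0707·51 + 0.1123·18 + 0.0738·38 + 0.1286·47 = 80.2931
  x_4 = 0.0863·20 + 0.0542·57 + 0.1458·71 + 0.1555·51 + 1.0917·18 + 0.1303·38 + 0.0507·47 = 50.0884
  x_5 = 0.0418·20 + 0.0660·57 + 0.0698·71 + 0.0836·51 + 0.1483·18 + 1.1407·38 + 0.0845·47 = 63.8041
  x_6 = 0.1080·20 + 0.1280·57 + 0.0764·71 + 0.1417·51 + 0.0804·18 + 0.1776·38 + 1.1553·47 = 84.6041

50.0884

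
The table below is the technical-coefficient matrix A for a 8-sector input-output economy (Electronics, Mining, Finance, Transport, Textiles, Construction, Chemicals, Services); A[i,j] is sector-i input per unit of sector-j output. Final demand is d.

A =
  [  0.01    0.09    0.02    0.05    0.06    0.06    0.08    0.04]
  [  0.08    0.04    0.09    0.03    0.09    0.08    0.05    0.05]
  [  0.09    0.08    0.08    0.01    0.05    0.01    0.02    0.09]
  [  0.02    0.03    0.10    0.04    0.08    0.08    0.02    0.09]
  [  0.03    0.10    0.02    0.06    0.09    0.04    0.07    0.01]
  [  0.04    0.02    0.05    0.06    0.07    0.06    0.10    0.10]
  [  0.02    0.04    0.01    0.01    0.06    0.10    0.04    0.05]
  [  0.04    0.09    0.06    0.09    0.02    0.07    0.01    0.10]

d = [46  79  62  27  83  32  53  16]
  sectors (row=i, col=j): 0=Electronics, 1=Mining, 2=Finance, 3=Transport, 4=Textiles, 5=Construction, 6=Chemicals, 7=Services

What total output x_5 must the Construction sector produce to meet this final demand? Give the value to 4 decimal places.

74.2912

Form M = I − A:
  [  0.99   -0.09   -0.02   -0.05   -0.06   -0.06   -0.08   -0.04]
  [ -0.08    0.96   -0.09   -0.03   -0.09   -0.08   -0.05   -0.05]
  [ -0.09   -0.08    0.92   -0.01   -0.05   -0.01   -0.02   -0.09]
  [ -0.02   -0.03   -0.10    0.96   -0.08   -0.08   -0.02   -0.09]
  [ -0.03   -0.10   -0.02   -0.06    0.91   -0.04   -0.07   -0.01]
  [ -0.04   -0.02   -0.05   -0.06   -0.07    0.94   -0.10   -0.10]
  [ -0.02   -0.04   -0.01   -0.01   -0.06   -0.10    0.96   -0.05]
  [ -0.04   -0.09   -0.06   -0.09   -0.02   -0.07   -0.01    0.90]
Leontief inverse L = M⁻¹:
  [  1.0415    0.1320    0.0598    0.0821    0.1103    0.1090    0.1169    0.0877]
  [  0.1189    1.0990    0.1365    0.0709    0.1493    0.1334    0.0974    0.1090]
  [  0.1258    0.1337    1.1227    0.0458    0.0983    0.0559    0.0562    0.1403]
  [  0.0584    0.0843    0.1470    1.0797    0.1322    0.1274    0.0593    0.1489]
  [  0.0616    0.1443    0.0599    0.0916    1.1438    0.0890    0.1090    0.0546]
  [  0.0751    0.0754    0.0955    0.1014    0.1254    1.1170    0.1415    0.1606]
  [  0.0444    0.0751    0.0398    0.0396    0.0994    0.1382    1.0735    0.0902]
  [  0.0801    0.1430    0.1151    0.1321    0.0759    0.1250    0.0500    1.1648]
Total output x = L · d:
  x_0 = 1.0415·46 + 0.1320·79 + 0.0598·62 + 0.0821·27 + 0.1103·83 + 0.1090·32 + 0.1169·53 + 0.0877·16 = 84.5047
  x_1 = 0.1189·46 + 1.0990·79 + 0.1365·62 + 0.0709·27 + 0.1493·83 + 0.1334·32 + 0.0974·53 + 0.1090·16 = 126.2384
  x_2 = 0.1258·46 + 0.1337·79 + 1.1227·62 + 0.0458·27 + 0.0983·83 + 0.0559·32 + 0.0562·53 + 0.1403·16 = 102.3661
  x_3 = 0.0584·46 + 0.0843·79 + 0.1470·62 + 1.0797·27 + 0.1322·83 + 0.1274·32 + 0.0593·53 + 0.1489·16 = 68.1775
  x_4 = 0.0616·46 + 0.1443·79 + 0.0599·62 + 0.0916·27 + 1.1438·83 + 0.0890·32 + 0.1090·53 + 0.0546·16 = 124.8554
  x_5 = 0.0751·46 + 0.0754·79 + 0.0955·62 + 0.1014·27 + 0.1254·83 + 1.1170·32 + 0.1415·53 + 0.1606·16 = 74.2912
  x_6 = 0.0444·46 + 0.0751·79 + 0.0398·62 + 0.0396·27 + 0.0994·83 + 0.1382·32 + 1.0735·53 + 0.0902·16 = 82.5302
  x_7 = 0.0801·46 + 0.1430·79 + 0.1151·62 + 0.1321·27 + 0.0759·83 + 0.1250·32 + 0.0500·53 + 1.1648·16 = 57.2693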